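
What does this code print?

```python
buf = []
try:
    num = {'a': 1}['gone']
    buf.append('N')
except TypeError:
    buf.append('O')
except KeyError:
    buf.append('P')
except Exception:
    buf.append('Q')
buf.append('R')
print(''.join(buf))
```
PR

KeyError matches before generic Exception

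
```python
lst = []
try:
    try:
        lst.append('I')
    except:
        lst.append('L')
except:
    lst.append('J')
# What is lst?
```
['I']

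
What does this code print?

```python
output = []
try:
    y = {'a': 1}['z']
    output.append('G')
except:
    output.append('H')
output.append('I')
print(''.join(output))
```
HI

Exception raised in try, caught by bare except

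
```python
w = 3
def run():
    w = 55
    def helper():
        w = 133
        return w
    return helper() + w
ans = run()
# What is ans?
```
188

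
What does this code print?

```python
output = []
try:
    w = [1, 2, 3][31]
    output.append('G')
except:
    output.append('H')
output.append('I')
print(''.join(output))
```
HI

Exception raised in try, caught by bare except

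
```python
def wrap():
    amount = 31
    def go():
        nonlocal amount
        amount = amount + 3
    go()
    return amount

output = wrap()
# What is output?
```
34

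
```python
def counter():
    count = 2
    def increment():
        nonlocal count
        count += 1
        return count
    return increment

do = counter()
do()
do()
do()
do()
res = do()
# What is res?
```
7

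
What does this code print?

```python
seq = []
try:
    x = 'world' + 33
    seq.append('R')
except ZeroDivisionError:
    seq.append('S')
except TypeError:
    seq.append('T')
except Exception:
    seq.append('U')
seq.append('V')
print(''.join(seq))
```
TV

TypeError matches before generic Exception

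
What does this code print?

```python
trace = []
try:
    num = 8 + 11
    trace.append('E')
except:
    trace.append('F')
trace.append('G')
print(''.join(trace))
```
EG

No exception, try block completes normally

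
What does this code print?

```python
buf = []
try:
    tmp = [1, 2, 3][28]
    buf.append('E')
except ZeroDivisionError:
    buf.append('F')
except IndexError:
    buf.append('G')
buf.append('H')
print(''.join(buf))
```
GH

IndexError is caught by its specific handler, not ZeroDivisionError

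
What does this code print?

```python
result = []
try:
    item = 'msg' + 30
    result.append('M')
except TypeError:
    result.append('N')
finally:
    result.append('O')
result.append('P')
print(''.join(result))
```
NOP

finally always runs, even after exception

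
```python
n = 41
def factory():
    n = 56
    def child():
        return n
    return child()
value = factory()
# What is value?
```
56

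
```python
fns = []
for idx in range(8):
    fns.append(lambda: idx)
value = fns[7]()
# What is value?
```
7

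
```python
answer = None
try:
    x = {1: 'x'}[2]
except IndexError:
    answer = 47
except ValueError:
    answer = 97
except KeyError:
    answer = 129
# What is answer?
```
129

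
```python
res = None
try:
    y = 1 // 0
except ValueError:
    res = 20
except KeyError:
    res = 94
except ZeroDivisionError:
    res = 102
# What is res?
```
102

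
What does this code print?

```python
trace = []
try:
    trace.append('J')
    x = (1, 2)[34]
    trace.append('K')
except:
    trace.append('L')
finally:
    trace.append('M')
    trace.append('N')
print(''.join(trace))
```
JLMN

Code before exception runs, then except, then all of finally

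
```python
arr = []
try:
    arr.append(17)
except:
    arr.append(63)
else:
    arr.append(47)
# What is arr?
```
[17, 47]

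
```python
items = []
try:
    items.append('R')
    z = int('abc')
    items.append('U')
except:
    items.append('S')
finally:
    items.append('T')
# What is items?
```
['R', 'S', 'T']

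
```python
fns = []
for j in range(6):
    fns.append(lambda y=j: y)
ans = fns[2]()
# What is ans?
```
2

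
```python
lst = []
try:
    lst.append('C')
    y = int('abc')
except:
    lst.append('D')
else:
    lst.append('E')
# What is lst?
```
['C', 'D']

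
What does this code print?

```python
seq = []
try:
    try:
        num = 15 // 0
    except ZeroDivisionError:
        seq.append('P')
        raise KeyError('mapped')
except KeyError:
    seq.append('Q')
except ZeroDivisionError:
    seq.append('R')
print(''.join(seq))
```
PQ

New KeyError raised, caught by outer KeyError handler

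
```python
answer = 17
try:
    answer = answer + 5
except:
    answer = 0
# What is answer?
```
22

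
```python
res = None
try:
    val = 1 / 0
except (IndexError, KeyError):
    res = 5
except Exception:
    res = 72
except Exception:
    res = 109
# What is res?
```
72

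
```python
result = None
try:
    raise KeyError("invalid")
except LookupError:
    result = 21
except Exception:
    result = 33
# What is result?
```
21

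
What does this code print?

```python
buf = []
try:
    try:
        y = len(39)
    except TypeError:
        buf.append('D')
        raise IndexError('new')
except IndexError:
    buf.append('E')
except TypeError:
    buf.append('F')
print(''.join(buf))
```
DE

New IndexError raised, caught by outer IndexError handler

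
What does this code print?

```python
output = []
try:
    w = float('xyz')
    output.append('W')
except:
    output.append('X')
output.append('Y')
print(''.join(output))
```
XY

Exception raised in try, caught by bare except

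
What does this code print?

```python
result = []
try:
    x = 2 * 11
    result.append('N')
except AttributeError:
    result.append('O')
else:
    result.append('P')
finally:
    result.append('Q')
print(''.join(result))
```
NPQ

else runs before finally when no exception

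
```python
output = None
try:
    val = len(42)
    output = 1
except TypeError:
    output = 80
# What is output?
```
80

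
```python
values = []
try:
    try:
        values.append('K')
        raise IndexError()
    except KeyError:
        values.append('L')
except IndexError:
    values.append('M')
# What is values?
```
['K', 'M']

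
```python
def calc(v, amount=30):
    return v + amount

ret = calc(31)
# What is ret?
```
61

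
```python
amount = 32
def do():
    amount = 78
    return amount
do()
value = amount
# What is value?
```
32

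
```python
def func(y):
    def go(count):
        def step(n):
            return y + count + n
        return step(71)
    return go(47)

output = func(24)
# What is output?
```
142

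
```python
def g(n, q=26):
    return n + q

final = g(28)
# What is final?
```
54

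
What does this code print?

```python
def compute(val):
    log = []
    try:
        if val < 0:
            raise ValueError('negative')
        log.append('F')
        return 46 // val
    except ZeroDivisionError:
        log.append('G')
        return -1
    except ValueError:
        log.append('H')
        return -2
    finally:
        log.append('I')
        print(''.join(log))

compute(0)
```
FGI

val=0 causes ZeroDivisionError, caught, finally prints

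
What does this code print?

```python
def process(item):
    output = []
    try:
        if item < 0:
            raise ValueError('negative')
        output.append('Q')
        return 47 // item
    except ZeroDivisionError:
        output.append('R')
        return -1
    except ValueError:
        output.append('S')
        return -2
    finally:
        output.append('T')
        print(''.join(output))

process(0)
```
QRT

item=0 causes ZeroDivisionError, caught, finally prints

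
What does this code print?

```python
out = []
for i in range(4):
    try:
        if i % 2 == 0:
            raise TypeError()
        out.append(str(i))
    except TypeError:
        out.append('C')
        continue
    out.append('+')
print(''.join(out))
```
C1+C3+

continue in except skips rest of loop body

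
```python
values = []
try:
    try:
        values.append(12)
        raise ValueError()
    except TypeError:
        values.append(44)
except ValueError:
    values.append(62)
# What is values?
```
[12, 62]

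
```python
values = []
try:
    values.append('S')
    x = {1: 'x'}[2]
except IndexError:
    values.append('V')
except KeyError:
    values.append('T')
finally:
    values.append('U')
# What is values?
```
['S', 'T', 'U']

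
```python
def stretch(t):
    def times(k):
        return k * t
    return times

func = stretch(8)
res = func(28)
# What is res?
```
224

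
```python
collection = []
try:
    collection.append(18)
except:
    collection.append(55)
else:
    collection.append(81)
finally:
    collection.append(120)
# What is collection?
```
[18, 81, 120]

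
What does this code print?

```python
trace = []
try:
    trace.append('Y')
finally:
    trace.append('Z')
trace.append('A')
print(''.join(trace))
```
YZA

try/finally without except, no exception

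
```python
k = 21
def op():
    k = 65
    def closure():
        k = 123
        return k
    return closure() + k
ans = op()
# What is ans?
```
188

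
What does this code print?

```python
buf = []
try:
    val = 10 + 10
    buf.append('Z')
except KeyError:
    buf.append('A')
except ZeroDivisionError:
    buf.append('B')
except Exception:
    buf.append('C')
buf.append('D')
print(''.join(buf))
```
ZD

No exception, try block completes normally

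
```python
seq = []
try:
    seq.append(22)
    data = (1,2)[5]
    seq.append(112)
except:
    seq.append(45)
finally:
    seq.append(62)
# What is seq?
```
[22, 45, 62]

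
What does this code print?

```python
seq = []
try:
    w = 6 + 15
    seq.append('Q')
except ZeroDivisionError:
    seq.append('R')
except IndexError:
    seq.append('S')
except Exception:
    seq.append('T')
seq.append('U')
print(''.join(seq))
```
QU

No exception, try block completes normally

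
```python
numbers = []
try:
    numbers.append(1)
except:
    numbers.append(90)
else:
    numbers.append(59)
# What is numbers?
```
[1, 59]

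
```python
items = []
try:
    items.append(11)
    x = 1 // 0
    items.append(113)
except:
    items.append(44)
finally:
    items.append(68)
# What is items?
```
[11, 44, 68]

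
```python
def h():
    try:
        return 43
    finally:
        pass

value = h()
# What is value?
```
43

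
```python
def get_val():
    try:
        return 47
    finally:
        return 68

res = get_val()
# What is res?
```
68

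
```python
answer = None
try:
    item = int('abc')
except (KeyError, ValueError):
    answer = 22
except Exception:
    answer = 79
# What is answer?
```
22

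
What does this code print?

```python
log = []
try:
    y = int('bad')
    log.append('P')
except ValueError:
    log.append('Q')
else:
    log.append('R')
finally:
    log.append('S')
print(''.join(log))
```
QS

Exception: except runs, else skipped, finally runs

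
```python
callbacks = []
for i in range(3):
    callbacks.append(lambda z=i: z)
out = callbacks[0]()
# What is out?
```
0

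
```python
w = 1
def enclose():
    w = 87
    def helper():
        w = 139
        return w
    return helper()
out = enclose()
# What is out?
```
139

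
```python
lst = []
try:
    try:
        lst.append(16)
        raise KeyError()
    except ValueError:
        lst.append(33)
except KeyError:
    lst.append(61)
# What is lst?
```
[16, 61]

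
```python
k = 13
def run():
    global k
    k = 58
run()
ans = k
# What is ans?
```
58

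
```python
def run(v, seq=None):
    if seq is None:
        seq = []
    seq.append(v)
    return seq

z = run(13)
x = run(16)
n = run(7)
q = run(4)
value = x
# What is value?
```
[16]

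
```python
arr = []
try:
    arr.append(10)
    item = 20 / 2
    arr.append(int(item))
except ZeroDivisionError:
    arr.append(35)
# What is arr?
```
[10, 10]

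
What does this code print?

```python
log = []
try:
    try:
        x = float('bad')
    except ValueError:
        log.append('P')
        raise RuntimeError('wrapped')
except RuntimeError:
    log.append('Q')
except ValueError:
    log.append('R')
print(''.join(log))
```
PQ

New RuntimeError raised, caught by outer RuntimeError handler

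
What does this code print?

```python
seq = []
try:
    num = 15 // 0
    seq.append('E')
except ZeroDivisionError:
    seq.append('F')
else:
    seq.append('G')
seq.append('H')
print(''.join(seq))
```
FH

else block skipped when exception is caught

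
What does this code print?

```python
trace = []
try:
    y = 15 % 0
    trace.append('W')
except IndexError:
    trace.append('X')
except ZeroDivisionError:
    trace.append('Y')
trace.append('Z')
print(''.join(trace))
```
YZ

ZeroDivisionError is caught by its specific handler, not IndexError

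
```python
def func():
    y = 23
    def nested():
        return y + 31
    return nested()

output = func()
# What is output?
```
54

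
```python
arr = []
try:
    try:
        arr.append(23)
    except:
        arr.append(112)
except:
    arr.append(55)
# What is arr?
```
[23]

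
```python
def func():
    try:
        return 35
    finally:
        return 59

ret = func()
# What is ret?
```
59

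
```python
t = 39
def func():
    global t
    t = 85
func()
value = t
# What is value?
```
85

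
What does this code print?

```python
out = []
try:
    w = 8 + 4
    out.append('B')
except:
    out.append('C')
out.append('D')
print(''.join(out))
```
BD

No exception, try block completes normally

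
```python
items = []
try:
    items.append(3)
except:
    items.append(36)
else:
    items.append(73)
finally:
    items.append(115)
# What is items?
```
[3, 73, 115]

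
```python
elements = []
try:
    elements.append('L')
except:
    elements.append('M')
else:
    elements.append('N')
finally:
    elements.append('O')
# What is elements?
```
['L', 'N', 'O']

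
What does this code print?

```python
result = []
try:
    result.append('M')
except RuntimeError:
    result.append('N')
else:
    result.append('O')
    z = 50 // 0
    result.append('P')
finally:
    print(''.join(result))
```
MO

Try succeeds, else appends 'O', ZeroDivisionError in else is uncaught, finally prints before exception propagates ('P' never appended)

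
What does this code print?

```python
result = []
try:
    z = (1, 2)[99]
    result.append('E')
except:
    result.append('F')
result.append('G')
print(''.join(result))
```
FG

Exception raised in try, caught by bare except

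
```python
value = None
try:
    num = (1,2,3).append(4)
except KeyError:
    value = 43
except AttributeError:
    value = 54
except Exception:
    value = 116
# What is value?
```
54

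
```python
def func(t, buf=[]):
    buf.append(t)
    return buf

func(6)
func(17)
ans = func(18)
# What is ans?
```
[6, 17, 18]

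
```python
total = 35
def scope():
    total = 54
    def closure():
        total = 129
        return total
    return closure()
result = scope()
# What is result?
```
129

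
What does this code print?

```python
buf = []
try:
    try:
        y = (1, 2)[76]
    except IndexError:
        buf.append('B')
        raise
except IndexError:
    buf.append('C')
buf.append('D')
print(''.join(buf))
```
BCD

raise without argument re-raises current exception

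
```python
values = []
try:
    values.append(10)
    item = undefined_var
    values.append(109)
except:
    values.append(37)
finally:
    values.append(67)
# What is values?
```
[10, 37, 67]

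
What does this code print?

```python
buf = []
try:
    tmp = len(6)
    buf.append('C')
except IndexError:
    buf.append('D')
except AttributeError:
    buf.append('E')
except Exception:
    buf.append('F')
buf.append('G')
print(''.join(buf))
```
FG

TypeError not specifically caught, falls to Exception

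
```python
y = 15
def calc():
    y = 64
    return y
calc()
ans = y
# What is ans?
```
15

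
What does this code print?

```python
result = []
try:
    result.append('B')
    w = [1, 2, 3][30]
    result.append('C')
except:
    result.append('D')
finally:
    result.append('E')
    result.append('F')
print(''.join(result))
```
BDEF

Code before exception runs, then except, then all of finally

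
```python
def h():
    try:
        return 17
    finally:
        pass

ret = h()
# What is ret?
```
17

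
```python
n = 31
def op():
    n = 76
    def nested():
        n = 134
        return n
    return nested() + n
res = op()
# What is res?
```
210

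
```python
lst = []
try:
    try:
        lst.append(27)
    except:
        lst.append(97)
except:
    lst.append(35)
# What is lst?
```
[27]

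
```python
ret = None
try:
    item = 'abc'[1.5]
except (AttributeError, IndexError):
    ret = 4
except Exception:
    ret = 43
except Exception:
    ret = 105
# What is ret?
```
43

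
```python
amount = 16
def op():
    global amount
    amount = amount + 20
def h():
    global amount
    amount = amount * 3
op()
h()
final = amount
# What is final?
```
108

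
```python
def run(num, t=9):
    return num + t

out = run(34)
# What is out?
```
43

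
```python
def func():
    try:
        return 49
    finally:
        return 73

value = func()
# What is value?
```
73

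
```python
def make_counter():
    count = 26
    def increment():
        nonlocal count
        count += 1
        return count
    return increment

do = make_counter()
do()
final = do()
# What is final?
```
28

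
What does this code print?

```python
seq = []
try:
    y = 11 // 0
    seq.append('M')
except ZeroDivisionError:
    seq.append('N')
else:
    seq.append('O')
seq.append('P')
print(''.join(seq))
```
NP

else block skipped when exception is caught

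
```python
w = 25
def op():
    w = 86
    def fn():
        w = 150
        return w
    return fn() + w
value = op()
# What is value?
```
236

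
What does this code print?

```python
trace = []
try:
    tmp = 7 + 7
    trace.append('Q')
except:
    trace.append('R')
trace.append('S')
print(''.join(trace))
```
QS

No exception, try block completes normally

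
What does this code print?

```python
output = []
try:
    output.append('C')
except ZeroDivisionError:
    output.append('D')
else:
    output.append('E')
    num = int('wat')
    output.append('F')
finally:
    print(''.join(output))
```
CE

Try succeeds, else appends 'E', ValueError in else is uncaught, finally prints before exception propagates ('F' never appended)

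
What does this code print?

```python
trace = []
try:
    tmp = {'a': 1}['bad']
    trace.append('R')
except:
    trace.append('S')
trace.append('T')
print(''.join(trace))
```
ST

Exception raised in try, caught by bare except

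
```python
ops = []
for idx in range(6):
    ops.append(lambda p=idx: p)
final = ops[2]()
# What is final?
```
2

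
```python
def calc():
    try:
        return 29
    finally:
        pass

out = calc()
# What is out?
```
29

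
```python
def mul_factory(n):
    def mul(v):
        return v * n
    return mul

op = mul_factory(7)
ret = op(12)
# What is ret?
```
84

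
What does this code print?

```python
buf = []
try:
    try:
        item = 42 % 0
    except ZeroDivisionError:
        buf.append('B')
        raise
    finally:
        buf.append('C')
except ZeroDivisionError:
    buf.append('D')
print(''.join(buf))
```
BCD

finally runs before re-raised exception propagates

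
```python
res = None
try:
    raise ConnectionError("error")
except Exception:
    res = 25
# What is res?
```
25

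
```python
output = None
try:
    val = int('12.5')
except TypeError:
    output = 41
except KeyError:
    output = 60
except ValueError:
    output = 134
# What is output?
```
134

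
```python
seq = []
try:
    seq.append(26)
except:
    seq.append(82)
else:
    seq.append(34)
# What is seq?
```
[26, 34]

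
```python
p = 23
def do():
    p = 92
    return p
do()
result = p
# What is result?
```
23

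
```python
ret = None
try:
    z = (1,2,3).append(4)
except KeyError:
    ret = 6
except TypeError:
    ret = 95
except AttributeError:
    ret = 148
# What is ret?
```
148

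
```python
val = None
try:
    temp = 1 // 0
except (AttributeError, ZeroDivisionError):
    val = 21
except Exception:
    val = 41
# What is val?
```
21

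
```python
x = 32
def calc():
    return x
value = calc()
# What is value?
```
32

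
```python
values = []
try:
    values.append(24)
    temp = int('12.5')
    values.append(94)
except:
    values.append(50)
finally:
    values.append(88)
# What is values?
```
[24, 50, 88]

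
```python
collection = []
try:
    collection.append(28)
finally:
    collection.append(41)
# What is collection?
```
[28, 41]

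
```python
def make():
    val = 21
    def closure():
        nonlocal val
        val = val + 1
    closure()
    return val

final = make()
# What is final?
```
22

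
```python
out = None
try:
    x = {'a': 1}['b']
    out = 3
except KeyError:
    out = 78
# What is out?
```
78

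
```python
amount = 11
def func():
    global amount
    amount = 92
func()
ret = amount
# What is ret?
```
92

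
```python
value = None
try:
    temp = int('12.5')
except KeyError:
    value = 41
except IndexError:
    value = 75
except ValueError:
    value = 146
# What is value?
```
146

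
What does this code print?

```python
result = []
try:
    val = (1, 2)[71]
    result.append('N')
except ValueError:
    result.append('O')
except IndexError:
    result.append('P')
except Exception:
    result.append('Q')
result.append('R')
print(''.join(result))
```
PR

IndexError matches before generic Exception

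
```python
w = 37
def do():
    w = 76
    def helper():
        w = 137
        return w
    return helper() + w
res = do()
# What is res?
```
213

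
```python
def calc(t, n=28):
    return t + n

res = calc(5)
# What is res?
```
33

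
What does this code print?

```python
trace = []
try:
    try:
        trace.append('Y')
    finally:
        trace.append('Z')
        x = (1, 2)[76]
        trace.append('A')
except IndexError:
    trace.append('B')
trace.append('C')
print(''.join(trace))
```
YZBC

Exception in inner finally caught by outer except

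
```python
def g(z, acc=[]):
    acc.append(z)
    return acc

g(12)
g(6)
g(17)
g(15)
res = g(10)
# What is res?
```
[12, 6, 17, 15, 10]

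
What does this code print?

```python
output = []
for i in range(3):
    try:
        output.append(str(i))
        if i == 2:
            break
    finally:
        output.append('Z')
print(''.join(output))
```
0Z1Z2Z

finally runs even when breaking out of loop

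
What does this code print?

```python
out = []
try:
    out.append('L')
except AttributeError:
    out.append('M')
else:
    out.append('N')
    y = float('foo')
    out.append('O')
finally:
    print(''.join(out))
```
LN

Try succeeds, else appends 'N', ValueError in else is uncaught, finally prints before exception propagates ('O' never appended)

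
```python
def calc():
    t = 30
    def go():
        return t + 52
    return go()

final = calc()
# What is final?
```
82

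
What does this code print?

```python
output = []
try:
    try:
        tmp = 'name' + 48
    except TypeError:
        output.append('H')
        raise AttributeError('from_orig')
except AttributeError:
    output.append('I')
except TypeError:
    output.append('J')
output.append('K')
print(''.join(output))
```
HIK

AttributeError raised and caught, original TypeError not re-raised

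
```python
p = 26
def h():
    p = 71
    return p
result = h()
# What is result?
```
71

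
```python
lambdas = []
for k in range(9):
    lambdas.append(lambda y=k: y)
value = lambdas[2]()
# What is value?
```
2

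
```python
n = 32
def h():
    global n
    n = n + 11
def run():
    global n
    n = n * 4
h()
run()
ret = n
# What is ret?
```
172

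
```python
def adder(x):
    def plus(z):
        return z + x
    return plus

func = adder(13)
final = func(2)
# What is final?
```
15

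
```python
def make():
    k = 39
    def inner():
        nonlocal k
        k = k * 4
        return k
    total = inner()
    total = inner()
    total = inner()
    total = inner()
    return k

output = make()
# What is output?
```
9984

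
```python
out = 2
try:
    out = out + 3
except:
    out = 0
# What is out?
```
5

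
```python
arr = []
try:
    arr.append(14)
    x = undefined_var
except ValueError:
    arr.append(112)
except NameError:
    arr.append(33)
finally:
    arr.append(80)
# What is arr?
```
[14, 33, 80]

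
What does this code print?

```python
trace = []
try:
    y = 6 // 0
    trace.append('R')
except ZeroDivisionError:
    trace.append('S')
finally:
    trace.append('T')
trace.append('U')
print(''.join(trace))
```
STU

finally always runs, even after exception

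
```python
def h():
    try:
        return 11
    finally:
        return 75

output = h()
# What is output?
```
75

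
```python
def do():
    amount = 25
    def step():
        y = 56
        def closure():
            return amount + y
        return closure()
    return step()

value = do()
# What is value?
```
81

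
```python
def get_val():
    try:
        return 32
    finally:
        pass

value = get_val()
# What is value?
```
32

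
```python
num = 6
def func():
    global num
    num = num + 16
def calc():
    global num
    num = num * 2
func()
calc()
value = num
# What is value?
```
44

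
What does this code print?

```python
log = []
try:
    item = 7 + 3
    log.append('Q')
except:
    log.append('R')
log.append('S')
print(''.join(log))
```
QS

No exception, try block completes normally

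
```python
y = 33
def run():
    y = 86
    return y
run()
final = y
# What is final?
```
33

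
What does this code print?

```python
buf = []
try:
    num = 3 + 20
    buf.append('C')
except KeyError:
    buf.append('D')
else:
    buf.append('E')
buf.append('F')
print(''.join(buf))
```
CEF

else block runs when no exception occurs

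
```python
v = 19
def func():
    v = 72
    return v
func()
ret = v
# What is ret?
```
19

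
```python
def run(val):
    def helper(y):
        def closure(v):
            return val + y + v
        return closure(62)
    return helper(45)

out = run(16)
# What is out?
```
123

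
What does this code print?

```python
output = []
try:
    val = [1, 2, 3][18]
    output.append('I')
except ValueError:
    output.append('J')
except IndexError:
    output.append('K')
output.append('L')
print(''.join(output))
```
KL

IndexError is caught by its specific handler, not ValueError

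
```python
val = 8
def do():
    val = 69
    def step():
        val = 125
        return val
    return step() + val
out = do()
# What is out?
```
194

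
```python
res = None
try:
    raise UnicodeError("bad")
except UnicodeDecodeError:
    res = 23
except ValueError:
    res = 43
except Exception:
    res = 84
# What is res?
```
43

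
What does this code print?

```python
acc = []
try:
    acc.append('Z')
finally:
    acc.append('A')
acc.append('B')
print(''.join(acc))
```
ZAB

try/finally without except, no exception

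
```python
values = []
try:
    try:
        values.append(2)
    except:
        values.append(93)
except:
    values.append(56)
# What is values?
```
[2]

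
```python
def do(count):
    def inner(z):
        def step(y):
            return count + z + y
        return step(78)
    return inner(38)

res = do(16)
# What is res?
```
132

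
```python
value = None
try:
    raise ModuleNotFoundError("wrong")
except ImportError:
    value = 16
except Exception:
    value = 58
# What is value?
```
16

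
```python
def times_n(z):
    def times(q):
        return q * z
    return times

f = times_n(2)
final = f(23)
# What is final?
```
46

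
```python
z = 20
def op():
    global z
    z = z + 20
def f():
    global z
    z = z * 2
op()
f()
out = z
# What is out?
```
80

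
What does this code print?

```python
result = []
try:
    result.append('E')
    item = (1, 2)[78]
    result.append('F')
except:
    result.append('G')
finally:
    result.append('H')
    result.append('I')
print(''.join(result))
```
EGHI

Code before exception runs, then except, then all of finally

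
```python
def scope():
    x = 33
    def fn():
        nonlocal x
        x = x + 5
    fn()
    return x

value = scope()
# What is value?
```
38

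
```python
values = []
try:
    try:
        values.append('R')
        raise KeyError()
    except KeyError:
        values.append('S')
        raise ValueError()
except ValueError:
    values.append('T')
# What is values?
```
['R', 'S', 'T']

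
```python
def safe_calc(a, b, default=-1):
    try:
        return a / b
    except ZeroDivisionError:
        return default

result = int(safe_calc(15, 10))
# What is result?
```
1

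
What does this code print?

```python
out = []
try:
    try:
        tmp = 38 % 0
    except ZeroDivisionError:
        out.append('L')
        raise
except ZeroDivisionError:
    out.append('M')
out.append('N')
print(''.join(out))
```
LMN

raise without argument re-raises current exception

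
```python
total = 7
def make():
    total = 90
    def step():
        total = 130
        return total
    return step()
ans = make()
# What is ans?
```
130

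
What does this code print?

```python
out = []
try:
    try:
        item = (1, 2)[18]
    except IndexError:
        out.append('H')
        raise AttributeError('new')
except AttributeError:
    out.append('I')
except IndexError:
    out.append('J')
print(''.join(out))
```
HI

New AttributeError raised, caught by outer AttributeError handler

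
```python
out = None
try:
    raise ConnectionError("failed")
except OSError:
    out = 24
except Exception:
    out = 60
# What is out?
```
24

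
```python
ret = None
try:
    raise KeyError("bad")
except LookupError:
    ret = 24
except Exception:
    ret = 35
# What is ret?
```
24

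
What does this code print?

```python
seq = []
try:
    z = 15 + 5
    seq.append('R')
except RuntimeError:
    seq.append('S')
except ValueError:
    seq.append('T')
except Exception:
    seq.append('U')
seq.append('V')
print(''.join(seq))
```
RV

No exception, try block completes normally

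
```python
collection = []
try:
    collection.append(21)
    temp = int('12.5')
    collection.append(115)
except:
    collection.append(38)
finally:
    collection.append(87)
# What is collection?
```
[21, 38, 87]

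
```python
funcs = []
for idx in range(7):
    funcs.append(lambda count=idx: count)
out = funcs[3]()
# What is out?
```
3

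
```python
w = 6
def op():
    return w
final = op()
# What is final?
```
6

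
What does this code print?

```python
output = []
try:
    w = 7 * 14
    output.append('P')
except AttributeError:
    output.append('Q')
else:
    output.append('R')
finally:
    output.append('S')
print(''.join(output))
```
PRS

else runs before finally when no exception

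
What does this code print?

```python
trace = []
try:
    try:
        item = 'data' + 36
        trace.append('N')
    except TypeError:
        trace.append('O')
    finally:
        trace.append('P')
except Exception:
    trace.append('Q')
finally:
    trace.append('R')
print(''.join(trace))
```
OPR

Both finally blocks run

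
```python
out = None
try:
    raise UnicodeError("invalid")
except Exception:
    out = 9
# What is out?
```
9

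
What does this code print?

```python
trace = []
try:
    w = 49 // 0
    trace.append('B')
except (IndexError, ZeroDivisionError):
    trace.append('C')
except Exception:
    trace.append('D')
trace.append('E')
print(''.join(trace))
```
CE

ZeroDivisionError matches tuple containing it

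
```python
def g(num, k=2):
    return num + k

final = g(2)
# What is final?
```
4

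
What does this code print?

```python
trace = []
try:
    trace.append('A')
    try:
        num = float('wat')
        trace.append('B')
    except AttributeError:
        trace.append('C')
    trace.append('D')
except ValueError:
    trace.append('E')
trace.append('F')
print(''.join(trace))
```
AEF

Inner handler doesn't match, propagates to outer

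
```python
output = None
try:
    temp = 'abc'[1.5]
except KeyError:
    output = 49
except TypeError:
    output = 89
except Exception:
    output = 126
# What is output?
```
89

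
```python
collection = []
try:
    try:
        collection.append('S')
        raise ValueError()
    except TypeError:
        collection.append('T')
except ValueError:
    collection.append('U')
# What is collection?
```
['S', 'U']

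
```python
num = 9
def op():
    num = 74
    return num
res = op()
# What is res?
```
74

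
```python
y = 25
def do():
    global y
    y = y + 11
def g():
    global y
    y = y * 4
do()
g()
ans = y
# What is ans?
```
144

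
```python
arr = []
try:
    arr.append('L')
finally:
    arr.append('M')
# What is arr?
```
['L', 'M']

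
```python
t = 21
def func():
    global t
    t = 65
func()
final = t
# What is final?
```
65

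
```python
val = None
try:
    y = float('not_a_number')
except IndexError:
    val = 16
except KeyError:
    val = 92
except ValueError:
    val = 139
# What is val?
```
139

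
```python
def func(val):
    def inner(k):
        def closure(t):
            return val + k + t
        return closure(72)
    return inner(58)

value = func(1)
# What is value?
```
131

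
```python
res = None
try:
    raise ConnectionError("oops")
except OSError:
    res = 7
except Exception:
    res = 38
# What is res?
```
7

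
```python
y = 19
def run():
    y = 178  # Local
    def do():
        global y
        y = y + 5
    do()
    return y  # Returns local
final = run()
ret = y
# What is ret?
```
24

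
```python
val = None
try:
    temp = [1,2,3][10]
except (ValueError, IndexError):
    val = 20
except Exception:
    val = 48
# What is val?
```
20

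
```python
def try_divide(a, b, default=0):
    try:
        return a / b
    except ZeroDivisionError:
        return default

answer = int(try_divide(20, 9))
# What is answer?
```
2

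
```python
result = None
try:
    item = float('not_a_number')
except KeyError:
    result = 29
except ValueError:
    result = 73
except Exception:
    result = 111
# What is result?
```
73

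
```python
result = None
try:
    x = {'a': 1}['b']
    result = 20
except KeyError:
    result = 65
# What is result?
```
65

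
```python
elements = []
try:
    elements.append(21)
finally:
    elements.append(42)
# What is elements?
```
[21, 42]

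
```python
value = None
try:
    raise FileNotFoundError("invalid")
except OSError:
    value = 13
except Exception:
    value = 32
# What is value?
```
13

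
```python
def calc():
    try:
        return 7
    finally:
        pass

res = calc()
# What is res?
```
7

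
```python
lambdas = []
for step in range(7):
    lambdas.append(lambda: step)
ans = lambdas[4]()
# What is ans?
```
6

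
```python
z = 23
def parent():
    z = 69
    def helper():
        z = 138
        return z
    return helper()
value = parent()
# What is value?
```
138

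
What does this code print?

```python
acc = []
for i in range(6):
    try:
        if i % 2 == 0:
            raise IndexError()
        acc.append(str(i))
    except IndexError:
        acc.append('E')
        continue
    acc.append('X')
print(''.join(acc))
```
E1XE3XE5X

continue in except skips rest of loop body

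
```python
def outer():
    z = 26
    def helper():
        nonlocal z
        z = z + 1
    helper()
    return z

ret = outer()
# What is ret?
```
27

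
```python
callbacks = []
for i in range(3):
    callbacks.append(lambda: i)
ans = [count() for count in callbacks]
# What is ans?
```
[2, 2, 2]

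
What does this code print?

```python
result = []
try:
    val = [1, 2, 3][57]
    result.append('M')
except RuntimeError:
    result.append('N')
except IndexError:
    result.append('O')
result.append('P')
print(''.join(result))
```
OP

IndexError is caught by its specific handler, not RuntimeError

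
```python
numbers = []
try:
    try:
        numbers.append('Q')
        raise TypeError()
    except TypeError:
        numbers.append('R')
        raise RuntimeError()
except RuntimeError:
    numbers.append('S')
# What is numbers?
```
['Q', 'R', 'S']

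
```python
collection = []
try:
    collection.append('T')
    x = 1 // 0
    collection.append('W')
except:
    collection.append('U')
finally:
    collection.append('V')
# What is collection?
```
['T', 'U', 'V']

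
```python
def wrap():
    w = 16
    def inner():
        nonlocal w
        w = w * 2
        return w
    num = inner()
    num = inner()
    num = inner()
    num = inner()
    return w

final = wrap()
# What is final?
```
256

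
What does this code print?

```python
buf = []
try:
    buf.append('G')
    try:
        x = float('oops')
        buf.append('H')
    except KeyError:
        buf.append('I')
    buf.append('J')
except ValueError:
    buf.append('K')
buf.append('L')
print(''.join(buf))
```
GKL

Inner handler doesn't match, propagates to outer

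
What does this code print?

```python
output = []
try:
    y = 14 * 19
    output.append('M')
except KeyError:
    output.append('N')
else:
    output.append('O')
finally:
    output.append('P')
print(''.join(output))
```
MOP

else runs before finally when no exception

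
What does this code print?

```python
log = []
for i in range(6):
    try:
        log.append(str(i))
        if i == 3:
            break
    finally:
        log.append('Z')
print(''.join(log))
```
0Z1Z2Z3Z

finally runs even when breaking out of loop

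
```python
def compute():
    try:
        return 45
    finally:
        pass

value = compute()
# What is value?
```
45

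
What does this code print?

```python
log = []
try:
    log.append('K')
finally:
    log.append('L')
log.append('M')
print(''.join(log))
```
KLM

try/finally without except, no exception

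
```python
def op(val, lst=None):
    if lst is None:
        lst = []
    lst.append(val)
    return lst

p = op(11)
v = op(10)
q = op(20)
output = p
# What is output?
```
[11]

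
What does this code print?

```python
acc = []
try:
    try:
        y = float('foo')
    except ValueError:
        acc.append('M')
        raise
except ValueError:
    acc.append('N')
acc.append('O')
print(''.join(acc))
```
MNO

raise without argument re-raises current exception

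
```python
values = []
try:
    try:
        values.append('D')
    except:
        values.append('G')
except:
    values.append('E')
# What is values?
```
['D']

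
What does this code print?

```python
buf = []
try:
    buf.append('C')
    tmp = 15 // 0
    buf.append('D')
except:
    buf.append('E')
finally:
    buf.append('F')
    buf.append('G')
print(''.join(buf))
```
CEFG

Code before exception runs, then except, then all of finally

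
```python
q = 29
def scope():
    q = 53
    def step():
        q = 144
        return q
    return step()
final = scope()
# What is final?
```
144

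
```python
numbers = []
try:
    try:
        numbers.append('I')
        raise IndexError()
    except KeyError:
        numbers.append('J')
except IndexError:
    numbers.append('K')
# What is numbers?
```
['I', 'K']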